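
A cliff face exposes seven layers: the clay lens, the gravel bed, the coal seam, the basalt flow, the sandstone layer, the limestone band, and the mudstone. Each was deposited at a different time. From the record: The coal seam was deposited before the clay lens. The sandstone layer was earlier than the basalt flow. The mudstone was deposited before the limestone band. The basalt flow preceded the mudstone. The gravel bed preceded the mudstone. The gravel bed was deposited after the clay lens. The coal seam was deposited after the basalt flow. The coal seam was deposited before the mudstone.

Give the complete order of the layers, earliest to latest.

the sandstone layer, the basalt flow, the coal seam, the clay lens, the gravel bed, the mudstone, the limestone band

The constraints fix every adjacent pair, so only one ordering works:
the sandstone layer → the basalt flow → the coal seam → the clay lens → the gravel bed → the mudstone → the limestone band.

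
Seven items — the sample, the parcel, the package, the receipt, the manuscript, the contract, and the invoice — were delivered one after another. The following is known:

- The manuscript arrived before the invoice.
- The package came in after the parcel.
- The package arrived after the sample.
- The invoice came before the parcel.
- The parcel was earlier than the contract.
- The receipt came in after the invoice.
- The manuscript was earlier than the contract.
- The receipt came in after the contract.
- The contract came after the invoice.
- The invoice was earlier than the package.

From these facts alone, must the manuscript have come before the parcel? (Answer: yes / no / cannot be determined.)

Chain the constraints: the manuscript → the invoice → the parcel. Each link is directly stated, so the manuscript comes before the parcel.

yes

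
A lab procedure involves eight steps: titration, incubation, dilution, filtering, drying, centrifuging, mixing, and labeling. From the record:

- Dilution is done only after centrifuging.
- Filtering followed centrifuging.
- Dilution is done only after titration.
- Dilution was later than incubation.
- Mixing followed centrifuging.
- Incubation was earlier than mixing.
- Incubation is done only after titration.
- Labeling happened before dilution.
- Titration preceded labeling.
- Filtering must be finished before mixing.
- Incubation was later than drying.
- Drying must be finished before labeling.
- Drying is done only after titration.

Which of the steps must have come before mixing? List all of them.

centrifuging, drying, filtering, incubation, titration

Directly stated before mixing: centrifuging, filtering, and incubation.
Drying reaches mixing via drying → incubation → mixing.
Titration reaches mixing via titration → incubation → mixing.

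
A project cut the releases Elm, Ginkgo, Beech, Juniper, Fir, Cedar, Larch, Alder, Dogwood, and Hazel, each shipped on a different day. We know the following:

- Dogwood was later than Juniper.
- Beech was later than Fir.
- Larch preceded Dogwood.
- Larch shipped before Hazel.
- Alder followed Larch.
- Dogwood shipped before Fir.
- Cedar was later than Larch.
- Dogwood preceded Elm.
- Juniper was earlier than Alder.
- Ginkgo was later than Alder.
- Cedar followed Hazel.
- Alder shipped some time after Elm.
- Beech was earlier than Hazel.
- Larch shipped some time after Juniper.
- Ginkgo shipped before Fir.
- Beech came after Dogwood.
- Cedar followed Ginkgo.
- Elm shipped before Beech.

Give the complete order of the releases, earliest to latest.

Juniper, Larch, Dogwood, Elm, Alder, Ginkgo, Fir, Beech, Hazel, Cedar

The constraints fix every adjacent pair, so only one ordering works:
Juniper → Larch → Dogwood → Elm → Alder → Ginkgo → Fir → Beech → Hazel → Cedar.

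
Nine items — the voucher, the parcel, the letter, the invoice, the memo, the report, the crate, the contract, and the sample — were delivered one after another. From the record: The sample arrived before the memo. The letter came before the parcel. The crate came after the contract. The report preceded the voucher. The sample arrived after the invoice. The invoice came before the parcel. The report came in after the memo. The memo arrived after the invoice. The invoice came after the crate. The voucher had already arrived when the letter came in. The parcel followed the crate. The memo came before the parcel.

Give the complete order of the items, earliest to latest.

the contract, the crate, the invoice, the sample, the memo, the report, the voucher, the letter, the parcel

The constraints fix every adjacent pair, so only one ordering works:
the contract → the crate → the invoice → the sample → the memo → the report → the voucher → the letter → the parcel.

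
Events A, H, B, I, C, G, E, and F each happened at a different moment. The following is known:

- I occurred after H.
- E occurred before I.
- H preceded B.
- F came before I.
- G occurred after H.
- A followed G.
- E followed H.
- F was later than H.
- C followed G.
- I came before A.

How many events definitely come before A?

5

Directly stated before A: G and I.
E reaches A via E → I → A.
F reaches A via F → I → A.
H reaches A via H → I → A.
No chain forces B (or any of the others) ahead of A.
That's E, F, G, H, and I — 5 in all.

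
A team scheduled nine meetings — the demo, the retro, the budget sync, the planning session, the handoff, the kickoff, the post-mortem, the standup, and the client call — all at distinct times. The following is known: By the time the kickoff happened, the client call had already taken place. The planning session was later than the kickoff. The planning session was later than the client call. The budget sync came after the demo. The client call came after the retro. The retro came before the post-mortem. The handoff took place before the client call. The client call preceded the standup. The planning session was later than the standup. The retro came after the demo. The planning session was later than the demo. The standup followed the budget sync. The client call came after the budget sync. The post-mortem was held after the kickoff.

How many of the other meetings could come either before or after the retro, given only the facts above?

2

Forced before the retro: the demo; forced after the retro: the client call, the kickoff, the planning session, the post-mortem, and the standup.
That leaves the budget sync and the handoff with no forced order relative to the retro — 2.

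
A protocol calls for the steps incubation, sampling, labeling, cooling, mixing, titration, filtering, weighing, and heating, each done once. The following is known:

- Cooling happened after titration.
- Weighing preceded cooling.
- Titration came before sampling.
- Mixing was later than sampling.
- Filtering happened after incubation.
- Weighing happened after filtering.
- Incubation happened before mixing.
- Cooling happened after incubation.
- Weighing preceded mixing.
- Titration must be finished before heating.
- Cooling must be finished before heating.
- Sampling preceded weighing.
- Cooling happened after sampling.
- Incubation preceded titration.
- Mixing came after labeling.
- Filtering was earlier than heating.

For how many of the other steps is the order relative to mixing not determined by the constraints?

2

Forced before mixing: filtering, incubation, labeling, sampling, titration, and weighing.
That leaves cooling and heating with no forced order relative to mixing — 2.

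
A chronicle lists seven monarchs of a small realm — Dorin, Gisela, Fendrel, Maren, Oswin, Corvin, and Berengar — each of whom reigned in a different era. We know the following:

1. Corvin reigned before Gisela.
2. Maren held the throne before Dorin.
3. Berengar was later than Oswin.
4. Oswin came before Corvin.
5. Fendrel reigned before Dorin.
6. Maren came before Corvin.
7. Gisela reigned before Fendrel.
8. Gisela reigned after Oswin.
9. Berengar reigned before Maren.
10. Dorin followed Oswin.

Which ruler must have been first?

Oswin

Oswin has a chain of constraints placing them before every other ruler, so Oswin must be first.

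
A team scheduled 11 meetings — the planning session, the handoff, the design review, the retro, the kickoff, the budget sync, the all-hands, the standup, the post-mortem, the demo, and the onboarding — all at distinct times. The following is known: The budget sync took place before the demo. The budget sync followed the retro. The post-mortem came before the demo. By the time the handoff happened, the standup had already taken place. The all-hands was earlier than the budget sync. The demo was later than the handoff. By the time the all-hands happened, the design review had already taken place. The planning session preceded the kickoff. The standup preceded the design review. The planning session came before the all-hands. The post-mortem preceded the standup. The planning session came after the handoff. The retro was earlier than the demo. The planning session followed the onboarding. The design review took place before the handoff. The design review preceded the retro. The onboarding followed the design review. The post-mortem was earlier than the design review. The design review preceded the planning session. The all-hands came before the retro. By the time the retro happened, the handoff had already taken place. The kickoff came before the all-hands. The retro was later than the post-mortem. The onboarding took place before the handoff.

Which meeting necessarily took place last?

Every other meeting has a chain of constraints placing it before the demo, so the demo is last.

the demo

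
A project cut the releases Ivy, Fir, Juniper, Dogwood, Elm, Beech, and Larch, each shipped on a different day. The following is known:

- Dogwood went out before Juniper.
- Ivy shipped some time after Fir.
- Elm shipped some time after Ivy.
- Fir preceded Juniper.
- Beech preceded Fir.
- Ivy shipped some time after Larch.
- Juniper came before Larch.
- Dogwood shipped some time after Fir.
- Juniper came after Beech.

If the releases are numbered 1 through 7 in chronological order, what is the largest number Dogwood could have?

3

Dogwood must come before Elm, Ivy, Juniper, and Larch — 4 releases forced after it.
Everything else can be placed before Dogwood in some valid order, so Dogwood can sit as late as position 7 − 4 = 3.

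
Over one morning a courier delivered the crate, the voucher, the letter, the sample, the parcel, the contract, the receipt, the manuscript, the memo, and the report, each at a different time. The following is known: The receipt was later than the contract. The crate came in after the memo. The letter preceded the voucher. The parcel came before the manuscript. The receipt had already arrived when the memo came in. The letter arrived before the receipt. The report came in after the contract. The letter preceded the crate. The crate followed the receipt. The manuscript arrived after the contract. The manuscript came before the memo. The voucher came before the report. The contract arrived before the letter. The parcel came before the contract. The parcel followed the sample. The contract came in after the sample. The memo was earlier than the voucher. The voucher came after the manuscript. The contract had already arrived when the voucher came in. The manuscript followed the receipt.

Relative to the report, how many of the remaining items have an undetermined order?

Forced before the report: the contract, the letter, the manuscript, the memo, the parcel, the receipt, the sample, and the voucher.
That leaves the crate with no forced order relative to the report — 1.

1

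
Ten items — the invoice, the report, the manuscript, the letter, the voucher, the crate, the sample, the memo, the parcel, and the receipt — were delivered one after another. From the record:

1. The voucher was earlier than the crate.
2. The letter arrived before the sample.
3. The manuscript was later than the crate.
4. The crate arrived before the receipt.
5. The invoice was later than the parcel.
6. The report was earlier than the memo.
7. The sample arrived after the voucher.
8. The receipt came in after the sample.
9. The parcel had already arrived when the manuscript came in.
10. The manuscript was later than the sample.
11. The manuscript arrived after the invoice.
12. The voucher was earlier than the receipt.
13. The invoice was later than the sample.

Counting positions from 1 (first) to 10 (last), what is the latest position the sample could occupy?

7

The sample must come before the invoice, the manuscript, and the receipt — 3 items forced after it.
Everything else can be placed before the sample in some valid order, so the sample can sit as late as position 10 − 3 = 7.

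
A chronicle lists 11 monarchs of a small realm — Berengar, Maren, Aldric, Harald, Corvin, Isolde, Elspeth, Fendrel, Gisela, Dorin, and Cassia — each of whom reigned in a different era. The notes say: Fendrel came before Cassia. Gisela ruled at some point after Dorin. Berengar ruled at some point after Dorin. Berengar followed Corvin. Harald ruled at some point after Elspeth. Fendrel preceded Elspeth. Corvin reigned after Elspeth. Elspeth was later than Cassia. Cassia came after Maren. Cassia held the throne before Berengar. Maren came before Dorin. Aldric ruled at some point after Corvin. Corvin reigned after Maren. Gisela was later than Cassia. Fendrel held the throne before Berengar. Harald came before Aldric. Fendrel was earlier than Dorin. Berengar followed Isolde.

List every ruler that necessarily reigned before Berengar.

Directly stated before Berengar: Cassia, Corvin, Dorin, Fendrel, and Isolde.
Elspeth reaches Berengar via Elspeth → Corvin → Berengar.
Maren reaches Berengar via Maren → Cassia → Berengar.

Cassia, Corvin, Dorin, Elspeth, Fendrel, Isolde, Maren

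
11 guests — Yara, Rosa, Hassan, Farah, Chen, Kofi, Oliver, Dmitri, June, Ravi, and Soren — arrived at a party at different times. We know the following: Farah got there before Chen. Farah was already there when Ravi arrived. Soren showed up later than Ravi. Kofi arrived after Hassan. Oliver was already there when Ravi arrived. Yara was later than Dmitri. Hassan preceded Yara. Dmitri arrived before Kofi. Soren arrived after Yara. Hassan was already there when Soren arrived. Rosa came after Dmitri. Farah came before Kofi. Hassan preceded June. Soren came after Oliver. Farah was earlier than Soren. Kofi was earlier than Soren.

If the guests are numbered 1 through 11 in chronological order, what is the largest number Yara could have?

10

Yara must come before Soren — 1 guest forced after them.
Everything else can be placed before Yara in some valid order, so Yara can sit as late as position 11 − 1 = 10.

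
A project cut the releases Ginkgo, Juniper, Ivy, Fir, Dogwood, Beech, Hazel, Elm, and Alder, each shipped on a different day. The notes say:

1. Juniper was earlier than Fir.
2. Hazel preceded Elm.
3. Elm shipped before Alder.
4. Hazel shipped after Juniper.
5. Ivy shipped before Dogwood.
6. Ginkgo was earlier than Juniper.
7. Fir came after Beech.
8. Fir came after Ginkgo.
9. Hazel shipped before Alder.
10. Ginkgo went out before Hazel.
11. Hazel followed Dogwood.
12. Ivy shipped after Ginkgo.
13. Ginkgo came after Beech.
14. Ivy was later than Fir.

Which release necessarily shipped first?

Beech has a chain of constraints placing it before every other release, so Beech must be first.

Beech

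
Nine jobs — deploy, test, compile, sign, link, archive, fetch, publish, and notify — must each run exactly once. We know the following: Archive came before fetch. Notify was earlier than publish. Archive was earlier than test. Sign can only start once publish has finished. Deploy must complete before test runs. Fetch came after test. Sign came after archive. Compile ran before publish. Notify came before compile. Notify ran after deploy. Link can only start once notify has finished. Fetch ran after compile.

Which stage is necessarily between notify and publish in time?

Tracing the constraints gives notify → compile → publish, so compile sits after notify and before publish.
No other stage is forced both after notify and before publish.

compile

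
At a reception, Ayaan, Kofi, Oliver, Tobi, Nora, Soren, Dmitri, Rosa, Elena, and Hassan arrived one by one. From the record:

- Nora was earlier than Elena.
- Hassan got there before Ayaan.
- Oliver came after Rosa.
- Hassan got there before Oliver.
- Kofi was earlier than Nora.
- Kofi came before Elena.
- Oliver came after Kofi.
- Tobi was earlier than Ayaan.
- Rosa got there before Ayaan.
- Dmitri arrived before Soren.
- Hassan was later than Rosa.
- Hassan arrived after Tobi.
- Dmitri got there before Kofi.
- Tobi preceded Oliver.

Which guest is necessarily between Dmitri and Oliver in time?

Tracing the constraints gives Dmitri → Kofi → Oliver, so Kofi sits after Dmitri and before Oliver.
No other guest is forced both after Dmitri and before Oliver.

Kofi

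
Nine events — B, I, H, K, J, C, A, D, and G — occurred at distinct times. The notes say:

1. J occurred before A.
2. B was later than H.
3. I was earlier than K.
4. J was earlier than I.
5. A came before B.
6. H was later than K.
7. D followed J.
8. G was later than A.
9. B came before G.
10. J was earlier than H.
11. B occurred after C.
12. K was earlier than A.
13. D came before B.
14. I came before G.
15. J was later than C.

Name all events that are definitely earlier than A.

Directly stated before A: J and K.
C reaches A via C → J → A.
I reaches A via I → K → A.

C, I, J, K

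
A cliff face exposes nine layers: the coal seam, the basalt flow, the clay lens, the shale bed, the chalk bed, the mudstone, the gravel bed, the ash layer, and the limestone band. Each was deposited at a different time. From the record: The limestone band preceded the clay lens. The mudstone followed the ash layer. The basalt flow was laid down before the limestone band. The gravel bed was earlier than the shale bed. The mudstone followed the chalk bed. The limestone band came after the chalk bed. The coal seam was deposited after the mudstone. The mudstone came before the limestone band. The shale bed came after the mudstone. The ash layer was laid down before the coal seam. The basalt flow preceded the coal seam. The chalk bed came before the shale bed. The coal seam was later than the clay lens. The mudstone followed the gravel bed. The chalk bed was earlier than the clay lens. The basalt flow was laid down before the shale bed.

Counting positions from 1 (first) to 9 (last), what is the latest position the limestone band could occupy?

The limestone band must come before the clay lens and the coal seam — 2 layers forced after it.
Everything else can be placed before the limestone band in some valid order, so the limestone band can sit as late as position 9 − 2 = 7.

7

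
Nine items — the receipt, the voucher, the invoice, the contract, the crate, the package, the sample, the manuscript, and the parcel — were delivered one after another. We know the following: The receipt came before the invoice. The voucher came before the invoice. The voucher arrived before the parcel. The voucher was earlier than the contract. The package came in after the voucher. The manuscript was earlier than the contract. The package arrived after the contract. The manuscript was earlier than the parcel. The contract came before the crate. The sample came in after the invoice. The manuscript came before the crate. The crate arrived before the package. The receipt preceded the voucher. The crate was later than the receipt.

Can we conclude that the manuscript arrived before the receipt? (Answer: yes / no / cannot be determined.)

No chain of stated constraints runs from the manuscript to the receipt, and none runs from the receipt to the manuscript either.
So the relative order of the manuscript and the receipt is not fixed by the given facts.

cannot be determined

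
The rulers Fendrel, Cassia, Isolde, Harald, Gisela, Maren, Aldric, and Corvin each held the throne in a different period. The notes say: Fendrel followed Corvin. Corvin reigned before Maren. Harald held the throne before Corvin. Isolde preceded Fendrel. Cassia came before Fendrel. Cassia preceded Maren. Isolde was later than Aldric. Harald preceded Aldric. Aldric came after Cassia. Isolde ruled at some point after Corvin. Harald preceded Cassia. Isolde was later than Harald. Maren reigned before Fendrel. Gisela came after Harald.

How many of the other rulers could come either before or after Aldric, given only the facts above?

Forced before Aldric: Cassia and Harald; forced after Aldric: Fendrel and Isolde.
That leaves Corvin, Gisela, and Maren with no forced order relative to Aldric — 3.

3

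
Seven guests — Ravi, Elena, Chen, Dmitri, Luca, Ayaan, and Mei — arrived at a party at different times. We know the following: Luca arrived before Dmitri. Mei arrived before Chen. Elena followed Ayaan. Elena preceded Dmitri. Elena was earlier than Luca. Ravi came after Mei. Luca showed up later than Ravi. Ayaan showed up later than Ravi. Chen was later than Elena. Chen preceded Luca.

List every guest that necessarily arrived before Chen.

Directly stated before Chen: Elena and Mei.
Ayaan reaches Chen via Ayaan → Elena → Chen.
Ravi reaches Chen via Ravi → Ayaan → Elena → Chen.
No chain forces Luca (or any of the others) ahead of Chen.

Ayaan, Elena, Mei, Ravi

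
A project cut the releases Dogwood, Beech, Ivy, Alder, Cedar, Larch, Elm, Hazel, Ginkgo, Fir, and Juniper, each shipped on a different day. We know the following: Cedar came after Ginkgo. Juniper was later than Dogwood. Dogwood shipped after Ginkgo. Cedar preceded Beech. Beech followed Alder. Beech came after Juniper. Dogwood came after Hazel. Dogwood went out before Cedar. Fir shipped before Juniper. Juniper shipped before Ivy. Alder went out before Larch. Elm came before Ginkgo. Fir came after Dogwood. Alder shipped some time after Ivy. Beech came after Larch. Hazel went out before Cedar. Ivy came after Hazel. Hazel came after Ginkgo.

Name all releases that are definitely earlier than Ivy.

Dogwood, Elm, Fir, Ginkgo, Hazel, Juniper

Directly stated before Ivy: Hazel and Juniper.
Dogwood reaches Ivy via Dogwood → Juniper → Ivy.
Elm reaches Ivy via Elm → Ginkgo → Hazel → Ivy.
Fir reaches Ivy via Fir → Juniper → Ivy.
Likewise Ginkgo reaches Ivy by chaining the stated constraints.
No chain forces Larch (or any of the others) ahead of Ivy.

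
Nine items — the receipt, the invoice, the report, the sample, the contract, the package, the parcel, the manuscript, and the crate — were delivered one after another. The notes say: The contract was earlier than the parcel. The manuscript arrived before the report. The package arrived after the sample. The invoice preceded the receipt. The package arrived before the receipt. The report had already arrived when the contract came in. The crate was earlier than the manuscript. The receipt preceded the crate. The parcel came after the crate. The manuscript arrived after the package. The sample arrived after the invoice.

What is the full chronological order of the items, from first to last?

The constraints fix every adjacent pair, so only one ordering works:
the invoice → the sample → the package → the receipt → the crate → the manuscript → the report → the contract → the parcel.

the invoice, the sample, the package, the receipt, the crate, the manuscript, the report, the contract, the parcel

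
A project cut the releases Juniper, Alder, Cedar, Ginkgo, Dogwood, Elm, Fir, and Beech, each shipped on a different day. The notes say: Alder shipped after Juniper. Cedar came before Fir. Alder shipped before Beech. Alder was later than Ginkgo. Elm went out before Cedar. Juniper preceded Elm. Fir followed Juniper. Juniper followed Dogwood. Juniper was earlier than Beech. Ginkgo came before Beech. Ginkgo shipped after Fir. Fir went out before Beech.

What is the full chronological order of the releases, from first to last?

Dogwood, Juniper, Elm, Cedar, Fir, Ginkgo, Alder, Beech

The constraints fix every adjacent pair, so only one ordering works:
Dogwood → Juniper → Elm → Cedar → Fir → Ginkgo → Alder → Beech.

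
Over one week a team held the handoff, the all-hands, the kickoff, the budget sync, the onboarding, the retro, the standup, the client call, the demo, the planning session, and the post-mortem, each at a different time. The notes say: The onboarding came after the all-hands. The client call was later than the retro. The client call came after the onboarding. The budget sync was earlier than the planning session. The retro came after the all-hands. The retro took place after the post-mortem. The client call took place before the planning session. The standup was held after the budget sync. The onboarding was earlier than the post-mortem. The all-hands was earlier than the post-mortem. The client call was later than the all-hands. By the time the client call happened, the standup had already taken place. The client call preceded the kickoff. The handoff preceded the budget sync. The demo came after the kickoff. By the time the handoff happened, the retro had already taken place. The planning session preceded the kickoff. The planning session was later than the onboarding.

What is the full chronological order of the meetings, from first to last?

the all-hands, the onboarding, the post-mortem, the retro, the handoff, the budget sync, the standup, the client call, the planning session, the kickoff, the demo

The constraints fix every adjacent pair, so only one ordering works:
the all-hands → the onboarding → the post-mortem → the retro → the handoff → the budget sync → the standup → the client call → the planning session → the kickoff → the demo.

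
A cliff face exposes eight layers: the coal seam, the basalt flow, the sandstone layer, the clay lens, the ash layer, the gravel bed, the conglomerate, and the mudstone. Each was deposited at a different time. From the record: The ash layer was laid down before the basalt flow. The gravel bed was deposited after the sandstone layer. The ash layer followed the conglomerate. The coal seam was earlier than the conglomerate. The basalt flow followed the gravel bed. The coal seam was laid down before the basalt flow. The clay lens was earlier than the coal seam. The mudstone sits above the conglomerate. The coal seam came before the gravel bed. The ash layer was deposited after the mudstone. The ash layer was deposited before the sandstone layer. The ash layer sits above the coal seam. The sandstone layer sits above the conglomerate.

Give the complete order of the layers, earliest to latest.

The constraints fix every adjacent pair, so only one ordering works:
the clay lens → the coal seam → the conglomerate → the mudstone → the ash layer → the sandstone layer → the gravel bed → the basalt flow.

the clay lens, the coal seam, the conglomerate, the mudstone, the ash layer, the sandstone layer, the gravel bed, the basalt flow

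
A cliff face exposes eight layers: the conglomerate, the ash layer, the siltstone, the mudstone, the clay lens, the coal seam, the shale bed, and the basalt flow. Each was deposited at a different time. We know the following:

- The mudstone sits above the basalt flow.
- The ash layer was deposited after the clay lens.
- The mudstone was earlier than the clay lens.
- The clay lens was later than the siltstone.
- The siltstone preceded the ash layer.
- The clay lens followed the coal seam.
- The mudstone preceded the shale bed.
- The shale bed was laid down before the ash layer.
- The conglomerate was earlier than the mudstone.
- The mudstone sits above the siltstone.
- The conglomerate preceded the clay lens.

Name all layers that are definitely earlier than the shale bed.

the basalt flow, the conglomerate, the mudstone, the siltstone

Directly stated before the shale bed: the mudstone.
The basalt flow reaches the shale bed via the basalt flow → the mudstone → the shale bed.
The conglomerate reaches the shale bed via the conglomerate → the mudstone → the shale bed.
The siltstone reaches the shale bed via the siltstone → the mudstone → the shale bed.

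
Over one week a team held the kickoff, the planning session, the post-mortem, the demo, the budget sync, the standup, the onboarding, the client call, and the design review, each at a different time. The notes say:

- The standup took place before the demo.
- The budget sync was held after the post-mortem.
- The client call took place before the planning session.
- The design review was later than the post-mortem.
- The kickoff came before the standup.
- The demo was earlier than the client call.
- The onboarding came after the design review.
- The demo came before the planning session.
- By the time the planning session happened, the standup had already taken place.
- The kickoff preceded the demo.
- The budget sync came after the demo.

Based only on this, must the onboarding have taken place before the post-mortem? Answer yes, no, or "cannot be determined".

Tracing the constraints gives the post-mortem → the design review → the onboarding, so the post-mortem must come before the onboarding.
That means the onboarding cannot be before the post-mortem.

no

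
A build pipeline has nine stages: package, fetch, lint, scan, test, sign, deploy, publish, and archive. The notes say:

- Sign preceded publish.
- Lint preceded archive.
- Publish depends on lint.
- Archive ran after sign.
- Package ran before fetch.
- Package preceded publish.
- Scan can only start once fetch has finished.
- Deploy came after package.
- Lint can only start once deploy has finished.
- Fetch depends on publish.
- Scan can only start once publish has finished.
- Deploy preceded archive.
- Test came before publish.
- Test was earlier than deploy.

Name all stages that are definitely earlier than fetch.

Directly stated before fetch: package and publish.
Deploy reaches fetch via deploy → lint → publish → fetch.
Lint reaches fetch via lint → publish → fetch.
Sign reaches fetch via sign → publish → fetch.
Likewise test reaches fetch by chaining the stated constraints.

deploy, lint, package, publish, sign, test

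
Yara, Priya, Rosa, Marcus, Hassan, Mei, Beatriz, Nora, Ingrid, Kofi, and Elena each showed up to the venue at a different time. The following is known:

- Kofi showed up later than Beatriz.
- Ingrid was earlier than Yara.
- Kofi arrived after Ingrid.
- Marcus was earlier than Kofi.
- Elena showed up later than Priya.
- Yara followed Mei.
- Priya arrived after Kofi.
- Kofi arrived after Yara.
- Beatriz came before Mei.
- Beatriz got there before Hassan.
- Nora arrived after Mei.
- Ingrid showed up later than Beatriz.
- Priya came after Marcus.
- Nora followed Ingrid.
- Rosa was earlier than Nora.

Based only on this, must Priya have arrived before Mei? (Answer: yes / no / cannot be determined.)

no

Tracing the constraints gives Mei → Yara → Kofi → Priya, so Mei must come before Priya.
That means Priya cannot be before Mei.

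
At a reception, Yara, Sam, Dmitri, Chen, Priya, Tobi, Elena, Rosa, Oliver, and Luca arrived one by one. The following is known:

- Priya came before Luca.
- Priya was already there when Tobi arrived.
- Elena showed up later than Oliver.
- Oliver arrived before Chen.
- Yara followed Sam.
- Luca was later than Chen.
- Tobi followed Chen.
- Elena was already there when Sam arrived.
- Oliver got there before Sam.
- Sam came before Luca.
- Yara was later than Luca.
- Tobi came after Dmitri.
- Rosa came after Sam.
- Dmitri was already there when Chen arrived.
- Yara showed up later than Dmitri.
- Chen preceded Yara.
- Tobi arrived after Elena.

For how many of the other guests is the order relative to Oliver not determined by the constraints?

Forced after Oliver: Chen, Elena, Luca, Rosa, Sam, Tobi, and Yara.
That leaves Dmitri and Priya with no forced order relative to Oliver — 2.

2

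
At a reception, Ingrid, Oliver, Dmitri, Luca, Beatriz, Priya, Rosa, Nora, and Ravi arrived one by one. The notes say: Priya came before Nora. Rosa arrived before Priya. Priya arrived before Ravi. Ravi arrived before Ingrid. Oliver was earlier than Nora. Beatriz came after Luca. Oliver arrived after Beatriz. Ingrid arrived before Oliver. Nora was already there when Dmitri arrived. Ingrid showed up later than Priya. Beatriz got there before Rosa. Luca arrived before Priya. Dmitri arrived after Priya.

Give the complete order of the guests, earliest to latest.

Luca, Beatriz, Rosa, Priya, Ravi, Ingrid, Oliver, Nora, Dmitri

The constraints fix every adjacent pair, so only one ordering works:
Luca → Beatriz → Rosa → Priya → Ravi → Ingrid → Oliver → Nora → Dmitri.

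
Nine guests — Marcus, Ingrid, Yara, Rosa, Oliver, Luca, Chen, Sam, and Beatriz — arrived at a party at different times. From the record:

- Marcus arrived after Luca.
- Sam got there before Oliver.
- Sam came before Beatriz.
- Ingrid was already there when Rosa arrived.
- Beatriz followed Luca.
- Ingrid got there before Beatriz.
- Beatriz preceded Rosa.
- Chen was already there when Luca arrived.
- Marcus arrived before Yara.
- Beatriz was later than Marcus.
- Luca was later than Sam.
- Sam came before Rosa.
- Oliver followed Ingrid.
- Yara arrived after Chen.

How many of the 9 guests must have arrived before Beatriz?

Directly stated before Beatriz: Ingrid, Luca, Marcus, and Sam.
Chen reaches Beatriz via Chen → Luca → Beatriz.
No chain forces Yara (or any of the others) ahead of Beatriz.
That's Chen, Ingrid, Luca, Marcus, and Sam — 5 in all.

5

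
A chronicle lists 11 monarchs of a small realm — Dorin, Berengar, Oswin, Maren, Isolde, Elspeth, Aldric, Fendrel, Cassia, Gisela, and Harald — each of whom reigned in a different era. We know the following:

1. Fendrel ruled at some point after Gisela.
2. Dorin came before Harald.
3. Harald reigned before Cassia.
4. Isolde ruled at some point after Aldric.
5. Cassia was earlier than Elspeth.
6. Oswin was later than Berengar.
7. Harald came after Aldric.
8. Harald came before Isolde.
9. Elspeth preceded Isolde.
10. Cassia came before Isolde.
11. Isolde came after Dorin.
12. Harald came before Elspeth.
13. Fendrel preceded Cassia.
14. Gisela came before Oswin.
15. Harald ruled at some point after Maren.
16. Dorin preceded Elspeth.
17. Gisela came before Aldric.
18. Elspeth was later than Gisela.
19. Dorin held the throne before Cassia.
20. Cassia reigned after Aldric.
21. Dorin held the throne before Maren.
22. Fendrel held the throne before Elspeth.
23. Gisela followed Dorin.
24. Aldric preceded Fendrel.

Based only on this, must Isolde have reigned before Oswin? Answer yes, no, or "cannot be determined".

cannot be determined

No chain of stated constraints runs from Isolde to Oswin, and none runs from Oswin to Isolde either.
So the relative order of Isolde and Oswin is not fixed by the given facts.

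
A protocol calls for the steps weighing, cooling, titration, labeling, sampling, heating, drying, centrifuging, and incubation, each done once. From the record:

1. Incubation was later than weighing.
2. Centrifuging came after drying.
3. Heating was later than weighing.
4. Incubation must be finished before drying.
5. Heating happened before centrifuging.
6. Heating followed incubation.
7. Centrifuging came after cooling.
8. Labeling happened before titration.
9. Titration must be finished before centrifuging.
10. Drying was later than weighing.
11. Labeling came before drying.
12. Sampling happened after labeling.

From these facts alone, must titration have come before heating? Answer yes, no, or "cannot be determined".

No chain of stated constraints runs from titration to heating, and none runs from heating to titration either.
So the relative order of titration and heating is not fixed by the given facts.

cannot be determined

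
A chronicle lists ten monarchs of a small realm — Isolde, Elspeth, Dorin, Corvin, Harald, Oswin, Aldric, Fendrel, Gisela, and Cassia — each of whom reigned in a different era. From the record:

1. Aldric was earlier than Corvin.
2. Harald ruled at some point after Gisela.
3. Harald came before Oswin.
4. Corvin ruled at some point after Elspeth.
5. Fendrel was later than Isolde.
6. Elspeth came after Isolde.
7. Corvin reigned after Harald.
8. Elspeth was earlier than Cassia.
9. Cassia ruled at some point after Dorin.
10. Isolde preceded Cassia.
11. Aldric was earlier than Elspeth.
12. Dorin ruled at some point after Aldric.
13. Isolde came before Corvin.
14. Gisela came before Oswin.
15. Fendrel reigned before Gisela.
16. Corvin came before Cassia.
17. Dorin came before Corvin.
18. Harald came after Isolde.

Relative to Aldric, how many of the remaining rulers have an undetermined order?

Forced after Aldric: Cassia, Corvin, Dorin, and Elspeth.
That leaves Fendrel, Gisela, Harald, Isolde, and Oswin with no forced order relative to Aldric — 5.

5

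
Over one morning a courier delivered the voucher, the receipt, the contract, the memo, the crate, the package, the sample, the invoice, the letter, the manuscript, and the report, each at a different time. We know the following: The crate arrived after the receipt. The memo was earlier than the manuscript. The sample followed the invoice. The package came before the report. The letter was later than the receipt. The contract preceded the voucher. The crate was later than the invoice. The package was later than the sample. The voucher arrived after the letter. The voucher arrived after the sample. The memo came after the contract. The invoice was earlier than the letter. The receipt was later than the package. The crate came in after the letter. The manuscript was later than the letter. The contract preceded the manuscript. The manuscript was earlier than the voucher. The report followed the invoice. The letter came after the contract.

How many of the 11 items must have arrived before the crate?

6

Directly stated before the crate: the invoice, the letter, and the receipt.
The contract reaches the crate via the contract → the letter → the crate.
The package reaches the crate via the package → the receipt → the crate.
The sample reaches the crate via the sample → the package → the receipt → the crate.
That's the contract, the invoice, the letter, the package, the receipt, and the sample — 6 in all.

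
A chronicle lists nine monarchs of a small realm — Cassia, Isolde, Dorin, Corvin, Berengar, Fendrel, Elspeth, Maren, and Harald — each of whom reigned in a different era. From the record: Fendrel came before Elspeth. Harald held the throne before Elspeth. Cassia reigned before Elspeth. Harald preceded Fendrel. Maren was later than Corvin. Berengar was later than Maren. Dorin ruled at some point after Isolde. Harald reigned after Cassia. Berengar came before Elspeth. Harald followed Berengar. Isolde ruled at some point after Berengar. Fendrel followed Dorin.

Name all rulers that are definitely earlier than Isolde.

Directly stated before Isolde: Berengar.
Corvin reaches Isolde via Corvin → Maren → Berengar → Isolde.
Maren reaches Isolde via Maren → Berengar → Isolde.
No chain forces Cassia (or any of the others) ahead of Isolde.

Berengar, Corvin, Maren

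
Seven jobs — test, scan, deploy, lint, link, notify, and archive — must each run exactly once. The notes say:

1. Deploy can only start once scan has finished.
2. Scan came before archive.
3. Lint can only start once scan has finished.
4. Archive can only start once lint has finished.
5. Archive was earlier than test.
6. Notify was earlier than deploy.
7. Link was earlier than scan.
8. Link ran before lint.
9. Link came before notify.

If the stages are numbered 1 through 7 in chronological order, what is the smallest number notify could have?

2

Link must come before notify — 1 forced predecessor.
Nothing else is forced ahead of notify, so its earliest slot is position 1 + 1 = 2.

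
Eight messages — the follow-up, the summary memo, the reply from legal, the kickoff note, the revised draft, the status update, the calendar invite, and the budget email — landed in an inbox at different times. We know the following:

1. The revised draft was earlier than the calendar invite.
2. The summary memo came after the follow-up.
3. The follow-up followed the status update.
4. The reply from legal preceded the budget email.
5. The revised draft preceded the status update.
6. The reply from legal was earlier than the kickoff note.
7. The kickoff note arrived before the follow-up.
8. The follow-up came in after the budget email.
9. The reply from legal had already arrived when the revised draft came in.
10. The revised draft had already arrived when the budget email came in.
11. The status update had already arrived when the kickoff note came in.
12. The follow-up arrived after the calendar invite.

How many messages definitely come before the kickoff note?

3

Directly stated before the kickoff note: the reply from legal and the status update.
The revised draft reaches the kickoff note via the revised draft → the status update → the kickoff note.
No chain forces the calendar invite (or any of the others) ahead of the kickoff note.
That's the reply from legal, the revised draft, and the status update — 3 in all.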